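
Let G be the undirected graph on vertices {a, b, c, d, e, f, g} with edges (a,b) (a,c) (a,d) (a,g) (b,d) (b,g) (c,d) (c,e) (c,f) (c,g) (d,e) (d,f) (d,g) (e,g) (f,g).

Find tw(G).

3

A width-3 tree decomposition is:
Bags: B1 = {c, d, e, g}  B2 = {a, c, d, g}  B3 = {a, b, d, g}  B4 = {c, d, f, g}
Tree: B1–B2, B2–B3, B1–B4
The largest bag has 4 vertices, giving width 3; this decomposition certifies tw(G) ≤ 3. Conversely, {c, d, e, g} is a clique of size 4, and the vertices of any clique must share a bag in every tree decomposition; so some bag has ≥ 4 vertices and tw(G) ≥ 3. Therefore the treewidth is 3.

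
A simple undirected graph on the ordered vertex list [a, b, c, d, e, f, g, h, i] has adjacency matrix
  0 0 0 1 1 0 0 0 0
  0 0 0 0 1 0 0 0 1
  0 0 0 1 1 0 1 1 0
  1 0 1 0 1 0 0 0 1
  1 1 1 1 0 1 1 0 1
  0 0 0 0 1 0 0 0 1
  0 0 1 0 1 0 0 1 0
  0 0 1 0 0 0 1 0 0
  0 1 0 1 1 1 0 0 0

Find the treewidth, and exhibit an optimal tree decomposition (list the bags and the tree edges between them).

The largest bag has 3 vertices, giving width 2; this decomposition certifies tw(G) ≤ 2. On the other hand G contains the 3-clique {c, d, e}. A clique must lie in a single bag of any decomposition, so no decomposition can have width below 2. The upper and lower bounds meet at 2, so that is the treewidth.

Treewidth 2.
One such decomposition:
Bags: B1 = {c, d, e}  B2 = {c, e, g}  B3 = {d, e, i}  B4 = {e, f, i}  B5 = {b, e, i}  B6 = {a, d, e}  B7 = {c, g, h}
Tree: B1–B2, B1–B3, B3–B4, B4–B5, B3–B6, B2–B7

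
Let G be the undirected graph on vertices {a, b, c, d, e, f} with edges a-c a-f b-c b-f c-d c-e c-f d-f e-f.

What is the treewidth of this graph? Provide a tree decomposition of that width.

Each bag holds 3 vertices, so the decomposition has width 2, which upper-bounds the treewidth. For the lower bound, the 3 vertices {c, d, f} are pairwise adjacent, and any tree decomposition puts a clique entirely inside one bag — forcing width ≥ 2. The upper and lower bounds meet at 2, so that is the treewidth.

Treewidth 2.
Bags: B1 = {a, c, f}  B2 = {c, d, f}  B3 = {c, e, f}  B4 = {b, c, f}
Tree: B1–B2, B1–B3, B3–B4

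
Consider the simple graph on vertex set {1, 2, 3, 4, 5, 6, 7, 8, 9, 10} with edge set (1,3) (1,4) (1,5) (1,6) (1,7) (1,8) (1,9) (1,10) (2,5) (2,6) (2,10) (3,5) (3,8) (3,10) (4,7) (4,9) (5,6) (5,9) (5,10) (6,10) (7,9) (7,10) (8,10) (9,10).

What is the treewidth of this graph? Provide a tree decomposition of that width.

Treewidth 3.
One such decomposition:
Bags: B1 = {1, 3, 5, 10}  B2 = {1, 5, 9, 10}  B3 = {1, 3, 8, 10}  B4 = {1, 7, 9, 10}  B5 = {1, 4, 7, 9}  B6 = {1, 5, 6, 10}  B7 = {2, 5, 6, 10}
Tree: B1–B2, B1–B3, B2–B4, B4–B5, B1–B6, B6–B7

Each bag holds 4 vertices, so the decomposition has width 3, which upper-bounds the treewidth. For the lower bound, the 4 vertices {1, 3, 8, 10} are pairwise adjacent, and any tree decomposition puts a clique entirely inside one bag — forcing width ≥ 3. Combining the bounds, tw(G) = 3.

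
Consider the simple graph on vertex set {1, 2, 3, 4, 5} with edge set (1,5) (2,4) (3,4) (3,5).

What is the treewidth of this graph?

1

A width-1 tree decomposition is:
Bags: B1 = {2, 4}  B2 = {3, 4}  B3 = {3, 5}  B4 = {1, 5}
Tree: B1–B2, B2–B3, B3–B4
Each bag holds 2 vertices, so the decomposition has width 1, which upper-bounds the treewidth. G has an edge, so its treewidth is at least 1. Therefore the treewidth is 1.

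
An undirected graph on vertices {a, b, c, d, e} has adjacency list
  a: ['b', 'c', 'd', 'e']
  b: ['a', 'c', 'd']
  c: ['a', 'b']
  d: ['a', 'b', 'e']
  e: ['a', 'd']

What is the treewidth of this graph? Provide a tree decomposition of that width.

Every bag has size at most 3, so the width is 3 − 1 = 2 and tw(G) ≤ 2. For the lower bound, the 3 vertices {a, d, e} are pairwise adjacent, and any tree decomposition puts a clique entirely inside one bag — forcing width ≥ 2. Therefore the treewidth is 2.

Treewidth 2.
One optimal decomposition is:
Bags: B1 = {a, b, c}  B2 = {a, b, d}  B3 = {a, d, e}
Tree: B1–B2, B2–B3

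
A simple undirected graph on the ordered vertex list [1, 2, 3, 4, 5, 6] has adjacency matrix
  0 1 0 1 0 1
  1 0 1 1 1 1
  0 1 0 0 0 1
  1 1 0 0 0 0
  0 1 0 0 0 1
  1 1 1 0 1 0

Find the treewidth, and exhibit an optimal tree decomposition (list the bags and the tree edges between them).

The largest bag has 3 vertices, giving width 2; this decomposition certifies tw(G) ≤ 2. For the lower bound, the 3 vertices {1, 2, 4} are pairwise adjacent, and any tree decomposition puts a clique entirely inside one bag — forcing width ≥ 2. Hence tw(G) = 2 exactly.

Treewidth 2.
One such decomposition:
Bags: B1 = {1, 2, 6}  B2 = {1, 2, 4}  B3 = {2, 5, 6}  B4 = {2, 3, 6}
Tree: B1–B2, B1–B3, B3–B4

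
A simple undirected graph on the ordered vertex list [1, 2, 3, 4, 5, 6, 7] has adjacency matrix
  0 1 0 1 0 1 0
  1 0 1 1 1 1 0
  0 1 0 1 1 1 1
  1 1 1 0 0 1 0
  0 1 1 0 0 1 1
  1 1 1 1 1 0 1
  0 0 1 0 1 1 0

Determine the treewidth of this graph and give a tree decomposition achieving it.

Treewidth 3.
Bags: B1 = {1, 2, 4, 6}  B2 = {2, 3, 4, 6}  B3 = {2, 3, 5, 6}  B4 = {3, 5, 6, 7}
Tree: B1–B2, B2–B3, B3–B4

The largest bag has 4 vertices, giving width 3; this decomposition certifies tw(G) ≤ 3. For the lower bound, the 4 vertices {1, 2, 4, 6} are pairwise adjacent, and any tree decomposition puts a clique entirely inside one bag — forcing width ≥ 3. Therefore the treewidth is 3.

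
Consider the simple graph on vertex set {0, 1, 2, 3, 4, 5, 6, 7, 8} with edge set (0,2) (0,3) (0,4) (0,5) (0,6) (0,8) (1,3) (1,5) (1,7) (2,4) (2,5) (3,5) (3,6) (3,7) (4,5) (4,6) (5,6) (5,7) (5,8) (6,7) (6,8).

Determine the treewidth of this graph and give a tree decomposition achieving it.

Treewidth 3.
One optimal decomposition is:
Bags: B1 = {3, 5, 6, 7}  B2 = {0, 3, 5, 6}  B3 = {0, 4, 5, 6}  B4 = {0, 5, 6, 8}  B5 = {1, 3, 5, 7}  B6 = {0, 2, 4, 5}
Tree: B1–B2, B2–B3, B3–B4, B1–B5, B3–B6

The largest bag has 4 vertices, giving width 3; this decomposition certifies tw(G) ≤ 3. Conversely, {0, 2, 4, 5} is a clique of size 4, and the vertices of any clique must share a bag in every tree decomposition; so some bag has ≥ 4 vertices and tw(G) ≥ 3. Combining the bounds, tw(G) = 3.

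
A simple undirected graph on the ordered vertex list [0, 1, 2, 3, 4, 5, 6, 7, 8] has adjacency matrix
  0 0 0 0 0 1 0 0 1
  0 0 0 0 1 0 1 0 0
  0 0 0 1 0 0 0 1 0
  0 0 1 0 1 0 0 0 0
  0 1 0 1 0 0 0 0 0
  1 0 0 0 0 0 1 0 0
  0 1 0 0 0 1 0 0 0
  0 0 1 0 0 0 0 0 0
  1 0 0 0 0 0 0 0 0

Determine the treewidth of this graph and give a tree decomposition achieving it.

Every bag has size at most 2, so the width is 2 − 1 = 1 and tw(G) ≤ 1. Any graph with an edge has treewidth ≥ 1, and G has the edge 8–0. Hence tw(G) = 1 exactly.

Treewidth 1.
Bags: B1 = {0, 8}  B2 = {0, 5}  B3 = {5, 6}  B4 = {1, 6}  B5 = {1, 4}  B6 = {3, 4}  B7 = {2, 3}  B8 = {2, 7}
Tree: B1–B2, B2–B3, B3–B4, B4–B5, B5–B6, B6–B7, B7–B8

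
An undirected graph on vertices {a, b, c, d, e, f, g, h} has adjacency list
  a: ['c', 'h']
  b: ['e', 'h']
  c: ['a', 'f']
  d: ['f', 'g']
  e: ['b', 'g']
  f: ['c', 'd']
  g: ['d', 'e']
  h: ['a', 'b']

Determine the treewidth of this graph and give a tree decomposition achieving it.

Treewidth 2.
One optimal decomposition is:
Bags: B1 = {a, c, h}  B2 = {b, c, h}  B3 = {b, c, e}  B4 = {c, e, g}  B5 = {c, d, g}  B6 = {c, d, f}
Tree: B1–B2, B2–B3, B3–B4, B4–B5, B5–B6

Every bag has size at most 3, so the width is 3 − 1 = 2 and tw(G) ≤ 2. Since c–a–h–b–e–g–d–f–c is a cycle in G, G is not acyclic. Forests are exactly the graphs of treewidth ≤ 1, so tw(G) ≥ 2. Therefore the treewidth is 2.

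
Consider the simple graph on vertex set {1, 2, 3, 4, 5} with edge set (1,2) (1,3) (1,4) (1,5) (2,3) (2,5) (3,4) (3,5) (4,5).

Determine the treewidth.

3

A width-3 tree decomposition is:
Bags: B1 = {1, 3, 4, 5}  B2 = {1, 2, 3, 5}
Tree: B1–B2
Every bag has size at most 4, so the width is 4 − 1 = 3 and tw(G) ≤ 3. Conversely, {1, 2, 3, 5} is a clique of size 4, and the vertices of any clique must share a bag in every tree decomposition; so some bag has ≥ 4 vertices and tw(G) ≥ 3. The upper and lower bounds meet at 3, so that is the treewidth.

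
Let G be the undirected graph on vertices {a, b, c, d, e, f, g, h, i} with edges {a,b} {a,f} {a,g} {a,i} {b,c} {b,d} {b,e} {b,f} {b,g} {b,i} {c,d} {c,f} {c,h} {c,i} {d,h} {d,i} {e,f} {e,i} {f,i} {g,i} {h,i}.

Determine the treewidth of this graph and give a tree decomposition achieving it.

Treewidth 3.
One optimal decomposition is:
Bags: B1 = {a, b, f, i}  B2 = {b, c, f, i}  B3 = {b, c, d, i}  B4 = {b, e, f, i}  B5 = {c, d, h, i}  B6 = {a, b, g, i}
Tree: B1–B2, B2–B3, B2–B4, B3–B5, B1–B6

Each bag holds 4 vertices, so the decomposition has width 3, which upper-bounds the treewidth. Conversely, {c, d, h, i} is a clique of size 4, and the vertices of any clique must share a bag in every tree decomposition; so some bag has ≥ 4 vertices and tw(G) ≥ 3. Hence tw(G) = 3 exactly.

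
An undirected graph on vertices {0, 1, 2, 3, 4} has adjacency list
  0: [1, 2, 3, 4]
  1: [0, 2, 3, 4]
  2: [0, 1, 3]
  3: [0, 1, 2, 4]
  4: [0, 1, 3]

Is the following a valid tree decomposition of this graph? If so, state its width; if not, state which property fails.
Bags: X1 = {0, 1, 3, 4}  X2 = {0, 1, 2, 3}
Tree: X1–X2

Vertex coverage: the bags together contain {0, 1, 2, 3, 4}, the full vertex set. Edge coverage: each edge of G has both endpoints in at least one bag. Running intersection: for every vertex, the bags containing it form a connected subtree. All three properties hold, so this is a valid tree decomposition of width max|bag| − 1 = 3, and hence tw(G) ≤ 3.

Yes; width 3.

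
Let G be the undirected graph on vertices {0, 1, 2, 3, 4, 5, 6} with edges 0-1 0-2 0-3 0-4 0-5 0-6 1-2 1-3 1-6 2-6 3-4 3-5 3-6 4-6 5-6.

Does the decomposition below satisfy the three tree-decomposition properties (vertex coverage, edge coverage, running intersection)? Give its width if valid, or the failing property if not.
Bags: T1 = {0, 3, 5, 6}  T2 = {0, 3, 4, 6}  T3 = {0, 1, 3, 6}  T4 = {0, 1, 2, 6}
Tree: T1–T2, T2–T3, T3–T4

Checking the three conditions: (i) the bags cover all of {0, 1, 2, 3, 4, 5, 6}; (ii) for each edge, some bag contains both endpoints; (iii) the bags containing any fixed vertex form a subtree. All hold, so the decomposition is valid with width 4 − 1 = 3.

Yes; width 3.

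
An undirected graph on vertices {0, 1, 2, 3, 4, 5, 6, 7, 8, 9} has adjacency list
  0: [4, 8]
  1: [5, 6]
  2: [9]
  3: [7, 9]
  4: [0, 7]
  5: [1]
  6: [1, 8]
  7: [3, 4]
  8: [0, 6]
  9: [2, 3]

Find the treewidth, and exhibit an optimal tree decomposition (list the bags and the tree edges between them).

Each bag holds 2 vertices, so the decomposition has width 1, which upper-bounds the treewidth. Since G has at least one edge (e.g. 5–1), it is not an edgeless graph, so tw(G) ≥ 1. Hence tw(G) = 1 exactly.

Treewidth 1.
One optimal decomposition is:
Bags: B1 = {1, 5}  B2 = {1, 6}  B3 = {6, 8}  B4 = {0, 8}  B5 = {0, 4}  B6 = {4, 7}  B7 = {3, 7}  B8 = {3, 9}  B9 = {2, 9}
Tree: B1–B2, B2–B3, B3–B4, B4–B5, B5–B6, B6–B7, B7–B8, B8–B9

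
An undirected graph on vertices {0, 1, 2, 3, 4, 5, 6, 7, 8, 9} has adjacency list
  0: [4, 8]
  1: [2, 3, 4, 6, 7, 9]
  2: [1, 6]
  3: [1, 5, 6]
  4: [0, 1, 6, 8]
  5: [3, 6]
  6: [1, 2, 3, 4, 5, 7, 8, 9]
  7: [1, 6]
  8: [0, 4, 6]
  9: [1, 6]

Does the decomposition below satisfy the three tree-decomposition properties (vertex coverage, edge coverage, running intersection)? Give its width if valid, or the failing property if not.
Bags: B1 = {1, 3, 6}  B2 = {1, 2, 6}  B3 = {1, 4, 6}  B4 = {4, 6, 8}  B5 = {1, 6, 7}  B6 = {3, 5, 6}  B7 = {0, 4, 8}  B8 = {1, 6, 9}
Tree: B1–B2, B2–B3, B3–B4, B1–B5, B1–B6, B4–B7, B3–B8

Yes; width 2.

Vertex coverage: the bags together contain {0, 1, 2, 3, 4, 5, 6, 7, 8, 9}, the full vertex set. Edge coverage: each edge of G has both endpoints in at least one bag. Running intersection: for every vertex, the bags containing it form a connected subtree. All three properties hold, so this is a valid tree decomposition of width max|bag| − 1 = 2, and hence tw(G) ≤ 2.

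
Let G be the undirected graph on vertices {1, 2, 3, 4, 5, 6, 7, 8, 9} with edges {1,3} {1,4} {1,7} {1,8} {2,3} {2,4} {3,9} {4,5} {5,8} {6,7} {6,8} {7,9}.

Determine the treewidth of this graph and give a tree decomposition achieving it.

Treewidth 3.
One such decomposition:
Bags: B1 = {6, 7, 8, 9}  B2 = {1, 7, 8, 9}  B3 = {1, 3, 8, 9}  B4 = {1, 3, 5, 8}  B5 = {1, 3, 4, 5}  B6 = {2, 3, 4, 5}
Tree: B1–B2, B2–B3, B3–B4, B4–B5, B5–B6

Each bag holds 4 vertices, so the decomposition has width 3, which upper-bounds the treewidth. For the lower bound: the 4 vertex sets {6,7,9}, {8}, {1}, {2,3,4,5} are disjoint, each induces a connected subgraph, and every pair is joined by at least one edge of G. Contracting each set to a single vertex therefore yields K_{4} as a minor, and since treewidth is minor-monotone, tw(G) ≥ tw(K_{4}) = 3. Hence tw(G) = 3 exactly.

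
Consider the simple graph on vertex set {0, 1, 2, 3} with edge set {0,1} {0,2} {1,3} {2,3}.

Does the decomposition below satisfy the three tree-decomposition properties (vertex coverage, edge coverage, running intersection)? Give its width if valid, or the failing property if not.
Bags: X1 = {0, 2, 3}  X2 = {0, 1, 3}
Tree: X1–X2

Checking the three conditions: (i) the bags cover all of {0, 1, 2, 3}; (ii) for each edge, some bag contains both endpoints; (iii) the bags containing any fixed vertex form a subtree. All hold, so the decomposition is valid with width 3 − 1 = 2.

Yes; width 2.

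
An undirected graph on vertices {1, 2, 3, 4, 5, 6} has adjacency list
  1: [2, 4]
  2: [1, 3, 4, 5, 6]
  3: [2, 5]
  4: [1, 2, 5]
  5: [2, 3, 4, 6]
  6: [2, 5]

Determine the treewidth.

A width-2 tree decomposition is:
Bags: B1 = {1, 2, 4}  B2 = {2, 4, 5}  B3 = {2, 5, 6}  B4 = {2, 3, 5}
Tree: B1–B2, B2–B3, B3–B4
The largest bag has 3 vertices, giving width 2; this decomposition certifies tw(G) ≤ 2. Conversely, {1, 2, 4} is a clique of size 3, and the vertices of any clique must share a bag in every tree decomposition; so some bag has ≥ 3 vertices and tw(G) ≥ 2. Combining the bounds, tw(G) = 2.

2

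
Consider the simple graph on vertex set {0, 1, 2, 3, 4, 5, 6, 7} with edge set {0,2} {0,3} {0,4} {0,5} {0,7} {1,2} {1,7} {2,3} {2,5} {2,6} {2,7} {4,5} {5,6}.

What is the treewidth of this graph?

A width-2 tree decomposition is:
Bags: B1 = {2, 5, 6}  B2 = {0, 2, 5}  B3 = {0, 2, 3}  B4 = {0, 2, 7}  B5 = {0, 4, 5}  B6 = {1, 2, 7}
Tree: B1–B2, B2–B3, B3–B4, B2–B5, B4–B6
Each bag holds 3 vertices, so the decomposition has width 2, which upper-bounds the treewidth. On the other hand G contains the 3-clique {0, 2, 3}. A clique must lie in a single bag of any decomposition, so no decomposition can have width below 2. The upper and lower bounds meet at 2, so that is the treewidth.

2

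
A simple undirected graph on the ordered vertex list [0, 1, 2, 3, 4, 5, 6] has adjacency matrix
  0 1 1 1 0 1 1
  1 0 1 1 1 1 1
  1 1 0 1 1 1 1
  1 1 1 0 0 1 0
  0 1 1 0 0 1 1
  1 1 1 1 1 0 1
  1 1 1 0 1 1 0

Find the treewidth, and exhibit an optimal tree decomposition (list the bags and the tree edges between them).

Treewidth 4.
One such decomposition:
Bags: B1 = {0, 1, 2, 5, 6}  B2 = {0, 1, 2, 3, 5}  B3 = {1, 2, 4, 5, 6}
Tree: B1–B2, B1–B3

Every bag has size at most 5, so the width is 5 − 1 = 4 and tw(G) ≤ 4. Conversely, {0, 1, 2, 3, 5} is a clique of size 5, and the vertices of any clique must share a bag in every tree decomposition; so some bag has ≥ 5 vertices and tw(G) ≥ 4. Combining the bounds, tw(G) = 4.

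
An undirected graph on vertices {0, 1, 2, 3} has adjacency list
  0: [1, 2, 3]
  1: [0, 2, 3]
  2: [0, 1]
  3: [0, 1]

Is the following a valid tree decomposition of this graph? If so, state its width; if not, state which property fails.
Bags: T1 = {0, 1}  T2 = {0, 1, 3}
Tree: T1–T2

A tree decomposition must satisfy three properties: every vertex lies in some bag; for every edge, both endpoints lie together in some bag; and for every vertex, the bags containing it form a connected subtree. Here vertex 2 appears in no bag, so the decomposition is invalid.

No — vertex 2 appears in no bag.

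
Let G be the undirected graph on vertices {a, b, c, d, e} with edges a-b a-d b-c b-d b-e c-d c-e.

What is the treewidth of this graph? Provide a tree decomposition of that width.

The largest bag has 3 vertices, giving width 2; this decomposition certifies tw(G) ≤ 2. Conversely, {b, c, d} is a clique of size 3, and the vertices of any clique must share a bag in every tree decomposition; so some bag has ≥ 3 vertices and tw(G) ≥ 2. The upper and lower bounds meet at 2, so that is the treewidth.

Treewidth 2.
Bags: B1 = {a, b, d}  B2 = {b, c, d}  B3 = {b, c, e}
Tree: B1–B2, B2–B3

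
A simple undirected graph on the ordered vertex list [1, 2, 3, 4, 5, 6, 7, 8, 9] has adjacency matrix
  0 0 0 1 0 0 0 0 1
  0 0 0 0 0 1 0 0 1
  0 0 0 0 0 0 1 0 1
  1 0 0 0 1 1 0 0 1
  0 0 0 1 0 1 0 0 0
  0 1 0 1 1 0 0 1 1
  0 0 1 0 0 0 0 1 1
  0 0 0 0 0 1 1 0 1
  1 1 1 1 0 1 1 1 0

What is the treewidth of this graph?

A width-2 tree decomposition is:
Bags: B1 = {1, 4, 9}  B2 = {4, 6, 9}  B3 = {6, 8, 9}  B4 = {4, 5, 6}  B5 = {2, 6, 9}  B6 = {7, 8, 9}  B7 = {3, 7, 9}
Tree: B1–B2, B2–B3, B2–B4, B2–B5, B3–B6, B6–B7
The largest bag has 3 vertices, giving width 2; this decomposition certifies tw(G) ≤ 2. For the lower bound, the 3 vertices {1, 4, 9} are pairwise adjacent, and any tree decomposition puts a clique entirely inside one bag — forcing width ≥ 2. Hence tw(G) = 2 exactly.

2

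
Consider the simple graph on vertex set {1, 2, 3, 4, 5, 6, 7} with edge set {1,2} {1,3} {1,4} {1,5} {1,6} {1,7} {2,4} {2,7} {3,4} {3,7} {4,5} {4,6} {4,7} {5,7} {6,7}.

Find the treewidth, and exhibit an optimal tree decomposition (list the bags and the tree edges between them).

Treewidth 3.
Bags: B1 = {1, 4, 5, 7}  B2 = {1, 2, 4, 7}  B3 = {1, 3, 4, 7}  B4 = {1, 4, 6, 7}
Tree: B1–B2, B2–B3, B1–B4

The largest bag has 4 vertices, giving width 3; this decomposition certifies tw(G) ≤ 3. For the lower bound, the 4 vertices {1, 2, 4, 7} are pairwise adjacent, and any tree decomposition puts a clique entirely inside one bag — forcing width ≥ 3. Combining the bounds, tw(G) = 3.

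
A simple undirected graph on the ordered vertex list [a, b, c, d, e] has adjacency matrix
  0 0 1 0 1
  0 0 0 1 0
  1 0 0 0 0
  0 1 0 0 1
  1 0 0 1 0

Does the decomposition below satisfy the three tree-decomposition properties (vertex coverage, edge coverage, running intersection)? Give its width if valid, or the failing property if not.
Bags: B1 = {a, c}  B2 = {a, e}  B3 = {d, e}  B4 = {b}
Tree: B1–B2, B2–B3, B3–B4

No — edge (d,b) lies in no bag.

A tree decomposition must satisfy three properties: every vertex lies in some bag; for every edge, both endpoints lie together in some bag; and for every vertex, the bags containing it form a connected subtree. Here edge (d,b) lies in no bag, so the decomposition is invalid.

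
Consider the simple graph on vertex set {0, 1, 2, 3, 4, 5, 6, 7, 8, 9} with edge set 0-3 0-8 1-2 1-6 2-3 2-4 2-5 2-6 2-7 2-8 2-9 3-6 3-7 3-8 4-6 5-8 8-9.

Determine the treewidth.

2

A width-2 tree decomposition is:
Bags: B1 = {2, 3, 7}  B2 = {2, 3, 8}  B3 = {2, 3, 6}  B4 = {1, 2, 6}  B5 = {2, 8, 9}  B6 = {0, 3, 8}  B7 = {2, 4, 6}  B8 = {2, 5, 8}
Tree: B1–B2, B2–B3, B3–B4, B2–B5, B2–B6, B4–B7, B5–B8
The largest bag has 3 vertices, giving width 2; this decomposition certifies tw(G) ≤ 2. On the other hand G contains the 3-clique {0, 3, 8}. A clique must lie in a single bag of any decomposition, so no decomposition can have width below 2. Therefore the treewidth is 2.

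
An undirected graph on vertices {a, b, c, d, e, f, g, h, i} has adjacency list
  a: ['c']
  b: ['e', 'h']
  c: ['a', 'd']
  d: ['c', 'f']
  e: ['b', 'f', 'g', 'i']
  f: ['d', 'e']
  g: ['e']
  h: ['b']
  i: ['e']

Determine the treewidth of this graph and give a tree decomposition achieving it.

Treewidth 1.
One optimal decomposition is:
Bags: B1 = {d, f}  B2 = {e, f}  B3 = {e, g}  B4 = {b, e}  B5 = {c, d}  B6 = {b, h}  B7 = {e, i}  B8 = {a, c}
Tree: B1–B2, B2–B3, B3–B4, B1–B5, B4–B6, B2–B7, B5–B8

The largest bag has 2 vertices, giving width 1; this decomposition certifies tw(G) ≤ 1. G has an edge, so its treewidth is at least 1. Therefore the treewidth is 1.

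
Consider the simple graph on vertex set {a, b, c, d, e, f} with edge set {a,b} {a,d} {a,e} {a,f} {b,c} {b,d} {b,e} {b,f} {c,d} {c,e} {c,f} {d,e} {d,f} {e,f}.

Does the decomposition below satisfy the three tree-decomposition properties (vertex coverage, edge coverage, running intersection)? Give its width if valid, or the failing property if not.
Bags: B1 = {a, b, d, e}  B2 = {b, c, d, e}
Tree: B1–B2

No — vertex f appears in no bag.

A tree decomposition must satisfy three properties: every vertex lies in some bag; for every edge, both endpoints lie together in some bag; and for every vertex, the bags containing it form a connected subtree. Here vertex f appears in no bag, so the decomposition is invalid.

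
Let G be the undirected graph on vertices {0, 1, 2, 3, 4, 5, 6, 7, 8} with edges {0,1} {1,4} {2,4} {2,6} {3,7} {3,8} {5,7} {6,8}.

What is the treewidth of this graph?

A width-1 tree decomposition is:
Bags: B1 = {0, 1}  B2 = {1, 4}  B3 = {2, 4}  B4 = {2, 6}  B5 = {6, 8}  B6 = {3, 8}  B7 = {3, 7}  B8 = {5, 7}
Tree: B1–B2, B2–B3, B3–B4, B4–B5, B5–B6, B6–B7, B7–B8
The largest bag has 2 vertices, giving width 1; this decomposition certifies tw(G) ≤ 1. G has an edge, so its treewidth is at least 1. Combining the bounds, tw(G) = 1.

1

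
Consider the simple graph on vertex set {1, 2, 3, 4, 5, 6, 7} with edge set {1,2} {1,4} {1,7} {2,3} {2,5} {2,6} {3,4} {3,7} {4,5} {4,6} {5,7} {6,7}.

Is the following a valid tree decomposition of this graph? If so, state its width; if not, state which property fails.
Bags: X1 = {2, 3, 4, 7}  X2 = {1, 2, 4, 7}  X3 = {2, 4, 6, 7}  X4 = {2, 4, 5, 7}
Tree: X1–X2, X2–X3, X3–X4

Every vertex of G appears in some bag (union = {1, 2, 3, 4, 5, 6, 7}); every edge is covered by a bag; and for each vertex v the set of bags containing v is connected in the bag tree. The decomposition is therefore valid. The largest bag has 4 vertices, so the width is 3.

Yes; width 3.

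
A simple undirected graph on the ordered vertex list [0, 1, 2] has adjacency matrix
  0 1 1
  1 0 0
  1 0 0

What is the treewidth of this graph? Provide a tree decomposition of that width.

Treewidth 1.
One such decomposition:
Bags: B1 = {0, 2}  B2 = {0, 1}
Tree: B1–B2

Each bag holds 2 vertices, so the decomposition has width 1, which upper-bounds the treewidth. G has an edge, so its treewidth is at least 1. Therefore the treewidth is 1.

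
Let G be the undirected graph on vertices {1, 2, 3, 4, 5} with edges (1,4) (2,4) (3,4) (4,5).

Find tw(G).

A width-1 tree decomposition is:
Bags: B1 = {3, 4}  B2 = {1, 4}  B3 = {2, 4}  B4 = {4, 5}
Tree: B1–B2, B1–B3, B2–B4
Each bag holds 2 vertices, so the decomposition has width 1, which upper-bounds the treewidth. Since G has at least one edge (e.g. 3–4), it is not an edgeless graph, so tw(G) ≥ 1. Therefore the treewidth is 1.

1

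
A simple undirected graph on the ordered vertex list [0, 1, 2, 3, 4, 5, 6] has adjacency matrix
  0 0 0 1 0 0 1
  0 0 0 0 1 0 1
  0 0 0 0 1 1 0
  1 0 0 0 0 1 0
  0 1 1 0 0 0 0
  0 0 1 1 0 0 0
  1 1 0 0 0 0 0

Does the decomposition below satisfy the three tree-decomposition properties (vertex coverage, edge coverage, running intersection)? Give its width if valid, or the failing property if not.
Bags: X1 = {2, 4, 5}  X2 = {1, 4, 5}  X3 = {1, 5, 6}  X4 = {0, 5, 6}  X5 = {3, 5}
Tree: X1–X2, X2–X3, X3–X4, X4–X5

No — edge (0,3) lies in no bag.

A tree decomposition must satisfy three properties: every vertex lies in some bag; for every edge, both endpoints lie together in some bag; and for every vertex, the bags containing it form a connected subtree. Here edge (0,3) lies in no bag, so the decomposition is invalid.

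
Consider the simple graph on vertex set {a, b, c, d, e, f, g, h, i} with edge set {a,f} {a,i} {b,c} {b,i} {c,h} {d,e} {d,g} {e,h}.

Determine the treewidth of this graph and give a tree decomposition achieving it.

Every bag has size at most 2, so the width is 2 − 1 = 1 and tw(G) ≤ 1. Since G has at least one edge (e.g. g–d), it is not an edgeless graph, so tw(G) ≥ 1. Therefore the treewidth is 1.

Treewidth 1.
One such decomposition:
Bags: B1 = {d, g}  B2 = {d, e}  B3 = {e, h}  B4 = {c, h}  B5 = {b, c}  B6 = {b, i}  B7 = {a, i}  B8 = {a, f}
Tree: B1–B2, B2–B3, B3–B4, B4–B5, B5–B6, B6–B7, B7–B8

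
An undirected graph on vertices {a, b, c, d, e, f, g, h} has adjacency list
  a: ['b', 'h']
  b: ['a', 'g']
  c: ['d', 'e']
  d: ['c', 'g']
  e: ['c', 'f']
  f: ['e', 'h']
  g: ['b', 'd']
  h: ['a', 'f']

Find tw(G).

2

A width-2 tree decomposition is:
Bags: B1 = {e, f, h}  B2 = {c, e, h}  B3 = {c, d, h}  B4 = {d, g, h}  B5 = {b, g, h}  B6 = {a, b, h}
Tree: B1–B2, B2–B3, B3–B4, B4–B5, B5–B6
Each bag holds 3 vertices, so the decomposition has width 2, which upper-bounds the treewidth. The edges h–f–e–c–d–g–b–a–h form a cycle, so G is not a tree and its treewidth is at least 2. Therefore the treewidth is 2.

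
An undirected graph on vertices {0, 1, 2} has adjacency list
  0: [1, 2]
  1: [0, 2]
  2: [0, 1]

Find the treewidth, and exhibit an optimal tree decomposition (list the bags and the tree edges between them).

Treewidth 2.
Bags: B1 = {0, 1, 2}
Tree: (single bag)

With just one bag of size 3, the width is 3 − 1 = 2, so tw(G) ≤ 2. On the other hand G contains the 3-clique {0, 1, 2}. A clique must lie in a single bag of any decomposition, so no decomposition can have width below 2. Combining the bounds, tw(G) = 2.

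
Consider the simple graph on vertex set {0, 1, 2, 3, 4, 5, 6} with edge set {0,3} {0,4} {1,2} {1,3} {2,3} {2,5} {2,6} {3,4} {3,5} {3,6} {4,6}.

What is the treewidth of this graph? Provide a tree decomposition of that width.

Treewidth 2.
Bags: B1 = {1, 2, 3}  B2 = {2, 3, 6}  B3 = {3, 4, 6}  B4 = {0, 3, 4}  B5 = {2, 3, 5}
Tree: B1–B2, B2–B3, B3–B4, B2–B5

Each bag holds 3 vertices, so the decomposition has width 2, which upper-bounds the treewidth. Conversely, {0, 3, 4} is a clique of size 3, and the vertices of any clique must share a bag in every tree decomposition; so some bag has ≥ 3 vertices and tw(G) ≥ 2. Combining the bounds, tw(G) = 2.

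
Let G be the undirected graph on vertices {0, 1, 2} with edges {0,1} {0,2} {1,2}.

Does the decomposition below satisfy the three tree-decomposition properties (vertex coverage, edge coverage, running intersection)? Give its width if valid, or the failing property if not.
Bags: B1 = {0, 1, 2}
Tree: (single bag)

Every vertex of G appears in some bag (union = {0, 1, 2}); every edge is covered by a bag; and for each vertex v the set of bags containing v is connected in the bag tree. The decomposition is therefore valid. The largest bag has 3 vertices, so the width is 2.

Yes; width 2.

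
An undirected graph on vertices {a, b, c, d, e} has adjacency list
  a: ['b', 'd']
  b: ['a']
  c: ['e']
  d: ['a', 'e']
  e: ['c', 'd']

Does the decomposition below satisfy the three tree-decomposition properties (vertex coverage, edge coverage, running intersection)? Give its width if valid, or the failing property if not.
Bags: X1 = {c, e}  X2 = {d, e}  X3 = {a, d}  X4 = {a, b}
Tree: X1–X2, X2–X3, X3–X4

Yes; width 1.

Checking the three conditions: (i) the bags cover all of {a, b, c, d, e}; (ii) for each edge, some bag contains both endpoints; (iii) the bags containing any fixed vertex form a subtree. All hold, so the decomposition is valid with width 2 − 1 = 1.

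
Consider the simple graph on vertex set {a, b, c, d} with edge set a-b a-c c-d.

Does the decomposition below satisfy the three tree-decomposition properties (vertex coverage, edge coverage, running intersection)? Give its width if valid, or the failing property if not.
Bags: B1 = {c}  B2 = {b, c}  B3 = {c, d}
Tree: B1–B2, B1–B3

A tree decomposition must satisfy three properties: every vertex lies in some bag; for every edge, both endpoints lie together in some bag; and for every vertex, the bags containing it form a connected subtree. Here vertex a appears in no bag, so the decomposition is invalid.

No — vertex a appears in no bag.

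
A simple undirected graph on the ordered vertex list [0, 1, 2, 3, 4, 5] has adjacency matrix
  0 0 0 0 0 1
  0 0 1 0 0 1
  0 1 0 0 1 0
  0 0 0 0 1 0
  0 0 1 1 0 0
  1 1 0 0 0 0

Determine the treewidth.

1

A width-1 tree decomposition is:
Bags: B1 = {3, 4}  B2 = {2, 4}  B3 = {1, 2}  B4 = {1, 5}  B5 = {0, 5}
Tree: B1–B2, B2–B3, B3–B4, B4–B5
Each bag holds 2 vertices, so the decomposition has width 1, which upper-bounds the treewidth. Since G has at least one edge (e.g. 3–4), it is not an edgeless graph, so tw(G) ≥ 1. Hence tw(G) = 1 exactly.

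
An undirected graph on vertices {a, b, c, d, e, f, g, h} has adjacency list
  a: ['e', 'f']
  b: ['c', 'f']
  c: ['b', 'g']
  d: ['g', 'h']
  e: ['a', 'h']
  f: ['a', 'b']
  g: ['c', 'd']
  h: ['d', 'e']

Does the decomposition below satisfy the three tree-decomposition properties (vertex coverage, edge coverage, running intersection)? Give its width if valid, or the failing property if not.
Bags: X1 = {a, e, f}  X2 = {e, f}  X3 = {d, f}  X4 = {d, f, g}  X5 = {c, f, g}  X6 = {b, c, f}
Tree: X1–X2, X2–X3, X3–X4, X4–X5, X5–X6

A tree decomposition must satisfy three properties: every vertex lies in some bag; for every edge, both endpoints lie together in some bag; and for every vertex, the bags containing it form a connected subtree. Here vertex h appears in no bag, so the decomposition is invalid.

No — vertex h appears in no bag.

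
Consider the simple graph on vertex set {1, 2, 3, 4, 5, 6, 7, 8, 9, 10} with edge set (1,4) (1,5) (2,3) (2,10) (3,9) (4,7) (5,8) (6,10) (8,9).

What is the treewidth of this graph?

1

A width-1 tree decomposition is:
Bags: B1 = {4, 7}  B2 = {1, 4}  B3 = {1, 5}  B4 = {5, 8}  B5 = {8, 9}  B6 = {3, 9}  B7 = {2, 3}  B8 = {2, 10}  B9 = {6, 10}
Tree: B1–B2, B2–B3, B3–B4, B4–B5, B5–B6, B6–B7, B7–B8, B8–B9
Each bag holds 2 vertices, so the decomposition has width 1, which upper-bounds the treewidth. Since G has at least one edge (e.g. 7–4), it is not an edgeless graph, so tw(G) ≥ 1. The upper and lower bounds meet at 1, so that is the treewidth.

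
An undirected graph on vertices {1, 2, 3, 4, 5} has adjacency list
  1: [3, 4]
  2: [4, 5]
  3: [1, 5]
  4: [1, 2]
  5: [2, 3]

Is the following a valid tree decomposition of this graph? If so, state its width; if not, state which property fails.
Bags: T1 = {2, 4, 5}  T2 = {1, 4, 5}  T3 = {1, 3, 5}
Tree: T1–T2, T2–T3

Yes; width 2.

Vertex coverage: the bags together contain {1, 2, 3, 4, 5}, the full vertex set. Edge coverage: each edge of G has both endpoints in at least one bag. Running intersection: for every vertex, the bags containing it form a connected subtree. All three properties hold, so this is a valid tree decomposition of width max|bag| − 1 = 2, and hence tw(G) ≤ 2.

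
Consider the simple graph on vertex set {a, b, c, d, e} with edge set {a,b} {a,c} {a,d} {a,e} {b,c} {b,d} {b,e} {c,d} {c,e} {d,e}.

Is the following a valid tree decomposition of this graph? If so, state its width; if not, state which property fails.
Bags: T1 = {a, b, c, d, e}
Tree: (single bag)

Yes; width 4.

Vertex coverage: the bags together contain {a, b, c, d, e}, the full vertex set. Edge coverage: each edge of G has both endpoints in at least one bag. Running intersection: for every vertex, the bags containing it form a connected subtree. All three properties hold, so this is a valid tree decomposition of width max|bag| − 1 = 4, and hence tw(G) ≤ 4.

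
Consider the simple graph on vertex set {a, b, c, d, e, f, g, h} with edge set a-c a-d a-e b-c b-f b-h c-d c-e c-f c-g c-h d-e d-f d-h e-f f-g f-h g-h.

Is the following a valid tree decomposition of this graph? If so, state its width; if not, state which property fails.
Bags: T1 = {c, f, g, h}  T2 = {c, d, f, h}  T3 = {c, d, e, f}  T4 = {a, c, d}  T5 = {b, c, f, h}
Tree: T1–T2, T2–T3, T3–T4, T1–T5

No — edge (e,a) lies in no bag.

A tree decomposition must satisfy three properties: every vertex lies in some bag; for every edge, both endpoints lie together in some bag; and for every vertex, the bags containing it form a connected subtree. Here edge (e,a) lies in no bag, so the decomposition is invalid.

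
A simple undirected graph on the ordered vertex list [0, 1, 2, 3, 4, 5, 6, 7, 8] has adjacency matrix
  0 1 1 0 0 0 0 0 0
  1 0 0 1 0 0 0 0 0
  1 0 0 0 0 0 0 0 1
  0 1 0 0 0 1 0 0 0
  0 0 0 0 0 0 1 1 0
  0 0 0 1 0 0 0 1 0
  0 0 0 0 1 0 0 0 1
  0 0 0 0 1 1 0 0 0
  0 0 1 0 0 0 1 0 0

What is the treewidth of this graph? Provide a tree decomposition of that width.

Treewidth 2.
One such decomposition:
Bags: B1 = {4, 5, 7}  B2 = {4, 5, 6}  B3 = {5, 6, 8}  B4 = {2, 5, 8}  B5 = {0, 2, 5}  B6 = {0, 1, 5}  B7 = {1, 3, 5}
Tree: B1–B2, B2–B3, B3–B4, B4–B5, B5–B6, B6–B7

Each bag holds 3 vertices, so the decomposition has width 2, which upper-bounds the treewidth. Since 5–7–4–6–8–2–0–1–3–5 is a cycle in G, G is not acyclic. Forests are exactly the graphs of treewidth ≤ 1, so tw(G) ≥ 2. Hence tw(G) = 2 exactly.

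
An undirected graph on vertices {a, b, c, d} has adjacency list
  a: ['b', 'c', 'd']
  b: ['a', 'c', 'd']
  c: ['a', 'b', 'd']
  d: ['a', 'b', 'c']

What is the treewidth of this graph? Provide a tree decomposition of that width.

A single bag containing all 4 vertices is trivially a valid decomposition of width 3. Conversely, {a, b, c, d} is a clique of size 4, and the vertices of any clique must share a bag in every tree decomposition; so some bag has ≥ 4 vertices and tw(G) ≥ 3. Therefore the treewidth is 3.

Treewidth 3.
Bags: B1 = {a, b, c, d}
Tree: (single bag)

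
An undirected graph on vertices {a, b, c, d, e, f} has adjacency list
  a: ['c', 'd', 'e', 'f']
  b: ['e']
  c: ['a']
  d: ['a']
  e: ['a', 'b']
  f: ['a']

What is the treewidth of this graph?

A width-1 tree decomposition is:
Bags: B1 = {a, c}  B2 = {a, f}  B3 = {a, e}  B4 = {b, e}  B5 = {a, d}
Tree: B1–B2, B2–B3, B3–B4, B1–B5
Each bag holds 2 vertices, so the decomposition has width 1, which upper-bounds the treewidth. G has an edge, so its treewidth is at least 1. The upper and lower bounds meet at 1, so that is the treewidth.

1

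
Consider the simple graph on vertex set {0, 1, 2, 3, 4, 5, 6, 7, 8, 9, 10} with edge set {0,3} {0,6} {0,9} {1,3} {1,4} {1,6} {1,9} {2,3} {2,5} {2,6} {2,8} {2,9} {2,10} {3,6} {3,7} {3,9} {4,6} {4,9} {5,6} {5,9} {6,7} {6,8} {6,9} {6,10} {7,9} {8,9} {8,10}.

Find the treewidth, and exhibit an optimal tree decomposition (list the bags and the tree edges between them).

Treewidth 3.
One such decomposition:
Bags: B1 = {1, 3, 6, 9}  B2 = {0, 3, 6, 9}  B3 = {2, 3, 6, 9}  B4 = {2, 6, 8, 9}  B5 = {2, 5, 6, 9}  B6 = {2, 6, 8, 10}  B7 = {1, 4, 6, 9}  B8 = {3, 6, 7, 9}
Tree: B1–B2, B2–B3, B3–B4, B4–B5, B4–B6, B1–B7, B1–B8

Every bag has size at most 4, so the width is 4 − 1 = 3 and tw(G) ≤ 3. Conversely, {2, 6, 8, 9} is a clique of size 4, and the vertices of any clique must share a bag in every tree decomposition; so some bag has ≥ 4 vertices and tw(G) ≥ 3. Combining the bounds, tw(G) = 3.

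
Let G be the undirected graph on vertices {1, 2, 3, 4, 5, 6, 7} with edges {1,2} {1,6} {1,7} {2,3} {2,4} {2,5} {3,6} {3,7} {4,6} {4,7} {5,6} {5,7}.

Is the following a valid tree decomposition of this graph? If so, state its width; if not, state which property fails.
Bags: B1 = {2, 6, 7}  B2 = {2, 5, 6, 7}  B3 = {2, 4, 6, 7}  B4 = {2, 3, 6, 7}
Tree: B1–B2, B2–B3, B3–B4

No — vertex 1 appears in no bag.

A tree decomposition must satisfy three properties: every vertex lies in some bag; for every edge, both endpoints lie together in some bag; and for every vertex, the bags containing it form a connected subtree. Here vertex 1 appears in no bag, so the decomposition is invalid.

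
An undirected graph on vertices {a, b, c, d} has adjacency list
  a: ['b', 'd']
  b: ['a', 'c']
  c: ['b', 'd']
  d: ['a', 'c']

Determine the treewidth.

2

A width-2 tree decomposition is:
Bags: B1 = {b, c, d}  B2 = {a, b, d}
Tree: B1–B2
Every bag has size at most 3, so the width is 3 − 1 = 2 and tw(G) ≤ 2. The edges b–c–d–a–b form a cycle, so G is not a tree and its treewidth is at least 2. Hence tw(G) = 2 exactly.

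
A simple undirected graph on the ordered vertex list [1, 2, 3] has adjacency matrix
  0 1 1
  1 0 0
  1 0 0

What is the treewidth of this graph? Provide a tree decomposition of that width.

Treewidth 1.
One optimal decomposition is:
Bags: B1 = {1, 2}  B2 = {1, 3}
Tree: B1–B2

Each bag holds 2 vertices, so the decomposition has width 1, which upper-bounds the treewidth. Any graph with an edge has treewidth ≥ 1, and G has the edge 1–2. Hence tw(G) = 1 exactly.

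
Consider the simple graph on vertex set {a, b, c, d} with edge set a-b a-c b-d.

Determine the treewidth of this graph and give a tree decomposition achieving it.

Treewidth 1.
One optimal decomposition is:
Bags: B1 = {a, c}  B2 = {a, b}  B3 = {b, d}
Tree: B1–B2, B2–B3

Every bag has size at most 2, so the width is 2 − 1 = 1 and tw(G) ≤ 1. G has an edge, so its treewidth is at least 1. The upper and lower bounds meet at 1, so that is the treewidth.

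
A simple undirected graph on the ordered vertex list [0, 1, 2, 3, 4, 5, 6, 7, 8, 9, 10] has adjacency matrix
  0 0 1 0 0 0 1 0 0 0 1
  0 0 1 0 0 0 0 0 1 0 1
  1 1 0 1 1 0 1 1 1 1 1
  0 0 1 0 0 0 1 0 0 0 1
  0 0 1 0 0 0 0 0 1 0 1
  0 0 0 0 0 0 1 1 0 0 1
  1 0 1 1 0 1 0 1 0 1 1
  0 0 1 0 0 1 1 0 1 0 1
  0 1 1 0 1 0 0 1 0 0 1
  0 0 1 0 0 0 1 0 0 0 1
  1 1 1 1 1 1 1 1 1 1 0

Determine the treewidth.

3

A width-3 tree decomposition is:
Bags: B1 = {2, 6, 7, 10}  B2 = {2, 7, 8, 10}  B3 = {1, 2, 8, 10}  B4 = {0, 2, 6, 10}  B5 = {2, 3, 6, 10}  B6 = {5, 6, 7, 10}  B7 = {2, 4, 8, 10}  B8 = {2, 6, 9, 10}
Tree: B1–B2, B2–B3, B1–B4, B1–B5, B1–B6, B2–B7, B1–B8
Each bag holds 4 vertices, so the decomposition has width 3, which upper-bounds the treewidth. On the other hand G contains the 4-clique {1, 2, 8, 10}. A clique must lie in a single bag of any decomposition, so no decomposition can have width below 3. Hence tw(G) = 3 exactly.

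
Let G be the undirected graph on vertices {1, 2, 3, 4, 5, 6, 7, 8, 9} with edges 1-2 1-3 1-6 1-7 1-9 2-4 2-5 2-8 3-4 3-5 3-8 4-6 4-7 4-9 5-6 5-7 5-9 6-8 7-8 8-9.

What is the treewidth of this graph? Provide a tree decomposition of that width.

Every bag has size at most 5, so the width is 5 − 1 = 4 and tw(G) ≤ 4. For the lower bound: the 5 vertex sets {1,2}, {4,6}, {8,9}, {5}, {3} are disjoint, each induces a connected subgraph, and every pair is joined by at least one edge of G. Contracting each set to a single vertex therefore yields K_{5} as a minor, and since treewidth is minor-monotone, tw(G) ≥ tw(K_{5}) = 4. Hence tw(G) = 4 exactly.

Treewidth 4.
Bags: B1 = {1, 2, 4, 5, 8}  B2 = {1, 4, 5, 6, 8}  B3 = {1, 4, 5, 8, 9}  B4 = {1, 3, 4, 5, 8}  B5 = {1, 4, 5, 7, 8}
Tree: B1–B2, B2–B3, B3–B4, B4–B5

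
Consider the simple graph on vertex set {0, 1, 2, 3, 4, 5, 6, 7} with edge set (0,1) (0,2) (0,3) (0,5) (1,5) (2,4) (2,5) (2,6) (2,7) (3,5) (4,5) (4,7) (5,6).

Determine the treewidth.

2

A width-2 tree decomposition is:
Bags: B1 = {2, 4, 5}  B2 = {0, 2, 5}  B3 = {0, 1, 5}  B4 = {2, 4, 7}  B5 = {2, 5, 6}  B6 = {0, 3, 5}
Tree: B1–B2, B2–B3, B1–B4, B1–B5, B2–B6
Every bag has size at most 3, so the width is 3 − 1 = 2 and tw(G) ≤ 2. For the lower bound, the 3 vertices {0, 1, 5} are pairwise adjacent, and any tree decomposition puts a clique entirely inside one bag — forcing width ≥ 2. Combining the bounds, tw(G) = 2.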